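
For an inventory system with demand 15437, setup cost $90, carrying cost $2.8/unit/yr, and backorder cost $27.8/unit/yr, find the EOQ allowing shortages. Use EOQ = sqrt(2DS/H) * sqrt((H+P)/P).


Formula: EOQ* = sqrt(2DS/H) * sqrt((H+P)/P)
Base EOQ = sqrt(2*15437*90/2.8) = 996.18 units
Correction = sqrt((2.8+27.8)/27.8) = 1.04915
EOQ* = 996.18 * 1.04915 = 1045.1 units

1045.1 units


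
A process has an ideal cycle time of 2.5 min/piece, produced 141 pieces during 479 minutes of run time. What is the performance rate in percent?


Formula: Performance = (Ideal CT * Total Count) / Run Time * 100
Ideal output time = 2.5 * 141 = 352.5 min
Performance = 352.5 / 479 * 100 = 73.6%

73.6%


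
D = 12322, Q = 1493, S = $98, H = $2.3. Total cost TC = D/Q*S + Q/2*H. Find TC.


TC = 12322/1493 * 98 + 1493/2 * 2.3

$2525.76


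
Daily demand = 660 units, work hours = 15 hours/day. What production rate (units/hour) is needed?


Formula: Production Rate = Daily Demand / Available Hours
Rate = 660 units/day / 15 hours/day
Rate = 44.0 units/hour

44.0 units/hour


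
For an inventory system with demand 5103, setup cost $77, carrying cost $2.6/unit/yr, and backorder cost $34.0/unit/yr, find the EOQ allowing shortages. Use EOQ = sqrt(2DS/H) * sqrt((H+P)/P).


Formula: EOQ* = sqrt(2DS/H) * sqrt((H+P)/P)
Base EOQ = sqrt(2*5103*77/2.6) = 549.78 units
Correction = sqrt((2.6+34.0)/34.0) = 1.03753
EOQ* = 549.78 * 1.03753 = 570.4 units

570.4 units


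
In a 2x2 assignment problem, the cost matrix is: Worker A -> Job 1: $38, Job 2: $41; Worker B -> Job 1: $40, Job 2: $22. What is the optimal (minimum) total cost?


Option 1: A->1 + B->2 = $38 + $22 = $60
Option 2: A->2 + B->1 = $41 + $40 = $81
Min cost = min($60, $81) = $60

$60


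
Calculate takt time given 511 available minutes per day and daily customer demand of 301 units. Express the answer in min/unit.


Formula: Takt Time = Available Production Time / Customer Demand
Takt = 511 min/day / 301 units/day
Takt = 1.7 min/unit

1.7 min/unit


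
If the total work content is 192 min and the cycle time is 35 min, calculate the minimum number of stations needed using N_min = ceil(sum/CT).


Formula: N_min = ceil(Sum of Task Times / Cycle Time)
N_min = ceil(192 min / 35 min) = ceil(5.4857)
N_min = 6 stations

6


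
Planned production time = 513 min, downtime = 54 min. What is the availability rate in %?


Formula: Availability = (Planned Time - Downtime) / Planned Time * 100
Uptime = 513 - 54 = 459 min
Availability = 459 / 513 * 100 = 89.5%

89.5%


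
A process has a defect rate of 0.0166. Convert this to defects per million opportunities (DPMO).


DPMO = defect_rate * 1000000 = 0.0166 * 1000000

16600


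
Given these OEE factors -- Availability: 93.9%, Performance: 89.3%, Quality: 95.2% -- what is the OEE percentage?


Formula: OEE = Availability * Performance * Quality / 10000
A * P = 93.9% * 89.3% / 100 = 83.85%
OEE = 83.85% * 95.2% / 100 = 79.8%

79.8%


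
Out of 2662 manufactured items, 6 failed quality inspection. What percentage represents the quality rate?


Formula: Quality Rate = Good Pieces / Total Pieces * 100
Good pieces = 2662 - 6 = 2656
QR = 2656 / 2662 * 100 = 99.8%

99.8%


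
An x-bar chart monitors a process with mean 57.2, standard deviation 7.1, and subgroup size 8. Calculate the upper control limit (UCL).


UCL = 57.2 + 3 * 7.1 / sqrt(8)

64.73


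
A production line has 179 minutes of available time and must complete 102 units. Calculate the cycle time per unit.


Formula: CT = Available Time / Number of Units
CT = 179 min / 102 units
CT = 1.75 min/unit

1.75 min/unit


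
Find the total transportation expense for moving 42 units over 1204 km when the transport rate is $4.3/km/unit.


TC = dist * cost * units = 1204 * 4.3 * 42 = $217442.40

$217442.40


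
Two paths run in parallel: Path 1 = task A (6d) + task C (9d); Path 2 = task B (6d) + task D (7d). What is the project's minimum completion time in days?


Path 1 = 6 + 9 = 15 days
Path 2 = 6 + 7 = 13 days
Duration = max(15, 13) = 15 days

15 days


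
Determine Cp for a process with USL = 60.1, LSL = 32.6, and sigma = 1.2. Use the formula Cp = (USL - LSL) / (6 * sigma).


Cp = (60.1 - 32.6) / (6 * 1.2)

3.82


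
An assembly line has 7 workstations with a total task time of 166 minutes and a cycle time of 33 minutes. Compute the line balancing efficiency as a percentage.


Formula: Efficiency = Sum of Task Times / (N_stations * CT) * 100
Total station capacity = 7 stations * 33 min = 231 min
Efficiency = 166 / 231 * 100 = 71.9%

71.9%


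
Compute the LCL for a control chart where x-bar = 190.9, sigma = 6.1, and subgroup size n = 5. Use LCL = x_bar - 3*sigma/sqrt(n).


LCL = 190.9 - 3 * 6.1 / sqrt(5)

182.72


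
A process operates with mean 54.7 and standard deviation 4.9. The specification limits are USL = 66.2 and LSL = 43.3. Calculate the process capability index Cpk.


Cpu = (66.2 - 54.7) / (3 * 4.9) = 0.78
Cpl = (54.7 - 43.3) / (3 * 4.9) = 0.78
Cpk = min(0.78, 0.78) = 0.78

0.78


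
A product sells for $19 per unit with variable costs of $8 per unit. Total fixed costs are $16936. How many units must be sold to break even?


Formula: BEQ = Fixed Costs / (Price - Variable Cost)
Contribution margin = $19 - $8 = $11/unit
BEQ = ceil($16936 / $11/unit) = ceil(1539.64) = 1540 units

1540 units


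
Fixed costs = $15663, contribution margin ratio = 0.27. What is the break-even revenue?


Formula: BER = Fixed Costs / Contribution Margin Ratio
BER = $15663 / 0.27
BER = $58011.11 (to the nearest cent)

$58011.11


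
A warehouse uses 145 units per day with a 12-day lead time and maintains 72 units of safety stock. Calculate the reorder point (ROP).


Formula: ROP = (Daily Demand * Lead Time) + Safety Stock
Demand during lead time = 145 * 12 = 1740 units
ROP = 1740 + 72 = 1812 units

1812 units


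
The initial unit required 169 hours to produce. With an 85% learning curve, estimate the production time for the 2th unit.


Formula: T_n = T_1 * (learning_rate)^(log2(n)) where learning_rate = rate/100
Doublings = log2(2) = 1
T_n = 169 * 0.85^1
T_n = 169 * 0.85 = 143.7 hours

143.7 hours


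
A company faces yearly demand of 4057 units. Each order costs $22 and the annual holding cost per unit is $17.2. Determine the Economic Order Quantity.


Formula: EOQ = sqrt(2 * D * S / H)
Numerator: 2 * 4057 * 22 = 178508
2DS/H = 178508 / 17.2 = 10378.4
EOQ = sqrt(10378.4) = 101.9 units

101.9 units


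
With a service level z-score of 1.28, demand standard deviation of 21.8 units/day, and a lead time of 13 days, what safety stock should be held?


Formula: SS = z * sigma_d * sqrt(LT)
sqrt(LT) = sqrt(13) = 3.6056
SS = 1.28 * 21.8 * 3.6056
SS = 100.6 units

100.6 units


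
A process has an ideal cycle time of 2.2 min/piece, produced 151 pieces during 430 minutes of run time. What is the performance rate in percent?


Formula: Performance = (Ideal CT * Total Count) / Run Time * 100
Ideal output time = 2.2 * 151 = 332.2 min
Performance = 332.2 / 430 * 100 = 77.3%

77.3%


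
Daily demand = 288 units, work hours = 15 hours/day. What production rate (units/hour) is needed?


Formula: Production Rate = Daily Demand / Available Hours
Rate = 288 units/day / 15 hours/day
Rate = 19.2 units/hour

19.2 units/hour


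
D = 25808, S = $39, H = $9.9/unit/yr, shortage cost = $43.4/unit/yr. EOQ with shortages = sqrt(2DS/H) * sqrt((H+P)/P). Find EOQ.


Formula: EOQ* = sqrt(2DS/H) * sqrt((H+P)/P)
Base EOQ = sqrt(2*25808*39/9.9) = 450.93 units
Correction = sqrt((9.9+43.4)/43.4) = 1.1082
EOQ* = 450.93 * 1.1082 = 499.7 units

499.7 units


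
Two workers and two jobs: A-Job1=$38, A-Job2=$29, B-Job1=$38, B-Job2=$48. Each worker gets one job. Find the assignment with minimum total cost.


Option 1: A->1 + B->2 = $38 + $48 = $86
Option 2: A->2 + B->1 = $29 + $38 = $67
Min cost = min($86, $67) = $67

$67


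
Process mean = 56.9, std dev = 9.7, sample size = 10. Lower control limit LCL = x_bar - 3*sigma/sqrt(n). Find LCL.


LCL = 56.9 - 3 * 9.7 / sqrt(10)

47.7


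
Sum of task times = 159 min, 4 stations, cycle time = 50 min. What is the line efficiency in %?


Formula: Efficiency = Sum of Task Times / (N_stations * CT) * 100
Total station capacity = 4 stations * 50 min = 200 min
Efficiency = 159 / 200 * 100 = 79.5%

79.5%


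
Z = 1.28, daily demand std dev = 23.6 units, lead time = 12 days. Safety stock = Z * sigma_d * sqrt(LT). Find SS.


Formula: SS = z * sigma_d * sqrt(LT)
sqrt(LT) = sqrt(12) = 3.4641
SS = 1.28 * 23.6 * 3.4641
SS = 104.6 units

104.6 units


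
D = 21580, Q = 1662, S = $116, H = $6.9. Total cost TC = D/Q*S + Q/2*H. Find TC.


TC = 21580/1662 * 116 + 1662/2 * 6.9

$7240.09


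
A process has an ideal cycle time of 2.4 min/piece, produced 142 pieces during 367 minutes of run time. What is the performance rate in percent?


Formula: Performance = (Ideal CT * Total Count) / Run Time * 100
Ideal output time = 2.4 * 142 = 340.8 min
Performance = 340.8 / 367 * 100 = 92.9%

92.9%


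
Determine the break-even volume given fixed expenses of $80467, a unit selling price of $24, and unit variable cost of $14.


Formula: BEQ = Fixed Costs / (Price - Variable Cost)
Contribution margin = $24 - $14 = $10/unit
BEQ = ceil($80467 / $10/unit) = ceil(8046.7) = 8047 units

8047 units


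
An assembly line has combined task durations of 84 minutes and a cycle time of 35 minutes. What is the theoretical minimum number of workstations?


Formula: N_min = ceil(Sum of Task Times / Cycle Time)
N_min = ceil(84 min / 35 min) = ceil(2.4)
N_min = 3 stations

3


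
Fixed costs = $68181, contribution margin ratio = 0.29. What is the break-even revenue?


Formula: BER = Fixed Costs / Contribution Margin Ratio
BER = $68181 / 0.29
BER = $235106.90 (to the nearest cent)

$235106.90


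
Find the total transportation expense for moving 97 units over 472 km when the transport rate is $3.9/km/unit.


TC = dist * cost * units = 472 * 3.9 * 97 = $178557.60

$178557.60


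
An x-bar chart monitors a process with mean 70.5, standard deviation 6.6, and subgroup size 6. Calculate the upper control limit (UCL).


UCL = 70.5 + 3 * 6.6 / sqrt(6)

78.58


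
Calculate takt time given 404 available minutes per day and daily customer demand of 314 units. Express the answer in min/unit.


Formula: Takt Time = Available Production Time / Customer Demand
Takt = 404 min/day / 314 units/day
Takt = 1.29 min/unit

1.29 min/unit


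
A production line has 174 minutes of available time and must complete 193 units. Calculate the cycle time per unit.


Formula: CT = Available Time / Number of Units
CT = 174 min / 193 units
CT = 0.9 min/unit

0.9 min/unit


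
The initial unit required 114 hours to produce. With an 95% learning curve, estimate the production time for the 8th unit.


Formula: T_n = T_1 * (learning_rate)^(log2(n)) where learning_rate = rate/100
Doublings = log2(8) = 3
T_n = 114 * 0.95^3
T_n = 114 * 0.8574 = 97.7 hours

97.7 hours


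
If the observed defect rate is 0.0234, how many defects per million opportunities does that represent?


DPMO = defect_rate * 1000000 = 0.0234 * 1000000

23400


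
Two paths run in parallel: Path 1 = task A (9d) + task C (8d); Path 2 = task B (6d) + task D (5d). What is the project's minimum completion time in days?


Path 1 = 9 + 8 = 17 days
Path 2 = 6 + 5 = 11 days
Duration = max(17, 11) = 17 days

17 days


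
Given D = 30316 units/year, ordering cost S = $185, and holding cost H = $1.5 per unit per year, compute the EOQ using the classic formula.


Formula: EOQ = sqrt(2 * D * S / H)
Numerator: 2 * 30316 * 185 = 11216920
2DS/H = 11216920 / 1.5 = 7477946.7
EOQ = sqrt(7477946.7) = 2734.6 units

2734.6 units


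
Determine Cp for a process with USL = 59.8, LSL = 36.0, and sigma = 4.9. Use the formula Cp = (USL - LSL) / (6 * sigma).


Cp = (59.8 - 36.0) / (6 * 4.9)

0.81


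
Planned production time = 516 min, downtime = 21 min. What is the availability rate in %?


Formula: Availability = (Planned Time - Downtime) / Planned Time * 100
Uptime = 516 - 21 = 495 min
Availability = 495 / 516 * 100 = 95.9%

95.9%


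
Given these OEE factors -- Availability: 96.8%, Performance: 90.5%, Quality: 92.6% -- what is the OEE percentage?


Formula: OEE = Availability * Performance * Quality / 10000
A * P = 96.8% * 90.5% / 100 = 87.6%
OEE = 87.6% * 92.6% / 100 = 81.1%

81.1%


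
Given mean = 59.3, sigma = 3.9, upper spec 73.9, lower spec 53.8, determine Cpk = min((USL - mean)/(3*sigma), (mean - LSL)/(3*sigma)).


Cpu = (73.9 - 59.3) / (3 * 3.9) = 1.25
Cpl = (59.3 - 53.8) / (3 * 3.9) = 0.47
Cpk = min(1.25, 0.47) = 0.47

0.47


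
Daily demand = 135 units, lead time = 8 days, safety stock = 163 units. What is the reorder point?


Formula: ROP = (Daily Demand * Lead Time) + Safety Stock
Demand during lead time = 135 * 8 = 1080 units
ROP = 1080 + 163 = 1243 units

1243 units


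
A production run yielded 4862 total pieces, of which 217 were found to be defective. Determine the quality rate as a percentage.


Formula: Quality Rate = Good Pieces / Total Pieces * 100
Good pieces = 4862 - 217 = 4645
QR = 4645 / 4862 * 100 = 95.5%

95.5%


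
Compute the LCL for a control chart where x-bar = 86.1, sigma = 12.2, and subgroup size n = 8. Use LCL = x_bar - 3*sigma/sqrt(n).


LCL = 86.1 - 3 * 12.2 / sqrt(8)

73.16


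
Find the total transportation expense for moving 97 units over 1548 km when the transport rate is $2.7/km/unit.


TC = dist * cost * units = 1548 * 2.7 * 97 = $405421.20

$405421.20


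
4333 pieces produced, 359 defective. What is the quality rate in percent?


Formula: Quality Rate = Good Pieces / Total Pieces * 100
Good pieces = 4333 - 359 = 3974
QR = 3974 / 4333 * 100 = 91.7%

91.7%


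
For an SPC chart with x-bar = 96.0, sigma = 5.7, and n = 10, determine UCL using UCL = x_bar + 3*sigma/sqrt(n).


UCL = 96.0 + 3 * 5.7 / sqrt(10)

101.41


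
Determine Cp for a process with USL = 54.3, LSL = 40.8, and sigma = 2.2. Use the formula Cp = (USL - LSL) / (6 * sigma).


Cp = (54.3 - 40.8) / (6 * 2.2)

1.02


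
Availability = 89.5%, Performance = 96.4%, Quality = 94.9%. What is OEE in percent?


Formula: OEE = Availability * Performance * Quality / 10000
A * P = 89.5% * 96.4% / 100 = 86.28%
OEE = 86.28% * 94.9% / 100 = 81.9%

81.9%


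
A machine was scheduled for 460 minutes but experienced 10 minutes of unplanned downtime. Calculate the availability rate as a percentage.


Formula: Availability = (Planned Time - Downtime) / Planned Time * 100
Uptime = 460 - 10 = 450 min
Availability = 450 / 460 * 100 = 97.8%

97.8%


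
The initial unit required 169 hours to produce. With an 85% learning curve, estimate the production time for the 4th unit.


Formula: T_n = T_1 * (learning_rate)^(log2(n)) where learning_rate = rate/100
Doublings = log2(4) = 2
T_n = 169 * 0.85^2
T_n = 169 * 0.7225 = 122.1 hours

122.1 hours


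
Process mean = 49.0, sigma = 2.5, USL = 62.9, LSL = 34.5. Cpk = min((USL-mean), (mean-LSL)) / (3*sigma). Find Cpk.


Cpu = (62.9 - 49.0) / (3 * 2.5) = 1.85
Cpl = (49.0 - 34.5) / (3 * 2.5) = 1.93
Cpk = min(1.85, 1.93) = 1.85

1.85


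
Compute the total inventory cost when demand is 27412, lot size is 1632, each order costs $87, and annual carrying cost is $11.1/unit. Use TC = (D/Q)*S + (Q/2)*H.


TC = 27412/1632 * 87 + 1632/2 * 11.1

$10518.90


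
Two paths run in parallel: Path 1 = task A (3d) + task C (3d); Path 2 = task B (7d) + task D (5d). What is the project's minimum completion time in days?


Path 1 = 3 + 3 = 6 days
Path 2 = 7 + 5 = 12 days
Duration = max(6, 12) = 12 days

12 days


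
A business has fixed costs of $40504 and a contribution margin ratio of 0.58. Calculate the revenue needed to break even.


Formula: BER = Fixed Costs / Contribution Margin Ratio
BER = $40504 / 0.58
BER = $69834.48 (to the nearest cent)

$69834.48


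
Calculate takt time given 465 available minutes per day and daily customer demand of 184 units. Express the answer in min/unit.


Formula: Takt Time = Available Production Time / Customer Demand
Takt = 465 min/day / 184 units/day
Takt = 2.53 min/unit

2.53 min/unit


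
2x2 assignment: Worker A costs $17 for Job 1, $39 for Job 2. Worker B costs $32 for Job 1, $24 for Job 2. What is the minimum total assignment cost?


Option 1: A->1 + B->2 = $17 + $24 = $41
Option 2: A->2 + B->1 = $39 + $32 = $71
Min cost = min($41, $71) = $41

$41


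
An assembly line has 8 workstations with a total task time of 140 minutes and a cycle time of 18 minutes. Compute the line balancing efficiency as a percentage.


Formula: Efficiency = Sum of Task Times / (N_stations * CT) * 100
Total station capacity = 8 stations * 18 min = 144 min
Efficiency = 140 / 144 * 100 = 97.2%

97.2%


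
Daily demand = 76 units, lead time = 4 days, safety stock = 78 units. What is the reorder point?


Formula: ROP = (Daily Demand * Lead Time) + Safety Stock
Demand during lead time = 76 * 4 = 304 units
ROP = 304 + 78 = 382 units

382 units


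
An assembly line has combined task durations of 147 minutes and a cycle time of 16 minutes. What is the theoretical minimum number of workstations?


Formula: N_min = ceil(Sum of Task Times / Cycle Time)
N_min = ceil(147 min / 16 min) = ceil(9.1875)
N_min = 10 stations

10


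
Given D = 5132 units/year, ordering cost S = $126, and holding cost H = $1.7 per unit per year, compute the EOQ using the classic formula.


Formula: EOQ = sqrt(2 * D * S / H)
Numerator: 2 * 5132 * 126 = 1293264
2DS/H = 1293264 / 1.7 = 760743.5
EOQ = sqrt(760743.5) = 872.2 units

872.2 units


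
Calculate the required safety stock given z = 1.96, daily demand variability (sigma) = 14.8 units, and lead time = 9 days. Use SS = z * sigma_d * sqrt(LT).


Formula: SS = z * sigma_d * sqrt(LT)
sqrt(LT) = sqrt(9) = 3.0
SS = 1.96 * 14.8 * 3.0
SS = 87.0 units

87.0 units


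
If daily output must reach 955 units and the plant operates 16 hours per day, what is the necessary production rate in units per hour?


Formula: Production Rate = Daily Demand / Available Hours
Rate = 955 units/day / 16 hours/day
Rate = 59.7 units/hour

59.7 units/hour


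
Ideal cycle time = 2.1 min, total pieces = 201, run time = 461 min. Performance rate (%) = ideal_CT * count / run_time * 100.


Formula: Performance = (Ideal CT * Total Count) / Run Time * 100
Ideal output time = 2.1 * 201 = 422.1 min
Performance = 422.1 / 461 * 100 = 91.6%

91.6%


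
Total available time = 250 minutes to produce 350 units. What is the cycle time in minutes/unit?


Formula: CT = Available Time / Number of Units
CT = 250 min / 350 units
CT = 0.71 min/unit

0.71 min/unit


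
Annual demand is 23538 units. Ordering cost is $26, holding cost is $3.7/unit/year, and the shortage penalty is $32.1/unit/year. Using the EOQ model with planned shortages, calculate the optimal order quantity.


Formula: EOQ* = sqrt(2DS/H) * sqrt((H+P)/P)
Base EOQ = sqrt(2*23538*26/3.7) = 575.16 units
Correction = sqrt((3.7+32.1)/32.1) = 1.05606
EOQ* = 575.16 * 1.05606 = 607.4 units

607.4 units


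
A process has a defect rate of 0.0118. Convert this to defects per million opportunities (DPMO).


DPMO = defect_rate * 1000000 = 0.0118 * 1000000

11800


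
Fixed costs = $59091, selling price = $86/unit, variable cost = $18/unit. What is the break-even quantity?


Formula: BEQ = Fixed Costs / (Price - Variable Cost)
Contribution margin = $86 - $18 = $68/unit
BEQ = ceil($59091 / $68/unit) = ceil(868.99) = 869 units

869 units


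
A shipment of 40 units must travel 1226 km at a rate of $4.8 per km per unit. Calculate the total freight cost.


TC = dist * cost * units = 1226 * 4.8 * 40 = $235392.00

$235392.00


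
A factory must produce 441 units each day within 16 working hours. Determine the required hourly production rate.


Formula: Production Rate = Daily Demand / Available Hours
Rate = 441 units/day / 16 hours/day
Rate = 27.6 units/hour

27.6 units/hour


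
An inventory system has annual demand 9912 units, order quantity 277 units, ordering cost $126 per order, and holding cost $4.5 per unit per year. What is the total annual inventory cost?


TC = 9912/277 * 126 + 277/2 * 4.5

$5131.96


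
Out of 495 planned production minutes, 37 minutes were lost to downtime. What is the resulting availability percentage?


Formula: Availability = (Planned Time - Downtime) / Planned Time * 100
Uptime = 495 - 37 = 458 min
Availability = 458 / 495 * 100 = 92.5%

92.5%


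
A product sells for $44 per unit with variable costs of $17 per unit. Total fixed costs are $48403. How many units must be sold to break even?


Formula: BEQ = Fixed Costs / (Price - Variable Cost)
Contribution margin = $44 - $17 = $27/unit
BEQ = ceil($48403 / $27/unit) = ceil(1792.7) = 1793 units

1793 units


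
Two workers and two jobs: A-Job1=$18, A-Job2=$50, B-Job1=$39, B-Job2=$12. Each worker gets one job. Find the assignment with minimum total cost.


Option 1: A->1 + B->2 = $18 + $12 = $30
Option 2: A->2 + B->1 = $50 + $39 = $89
Min cost = min($30, $89) = $30

$30


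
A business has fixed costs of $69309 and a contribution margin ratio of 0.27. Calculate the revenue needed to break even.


Formula: BER = Fixed Costs / Contribution Margin Ratio
BER = $69309 / 0.27
BER = $256700.00 (to the nearest cent)

$256700.00


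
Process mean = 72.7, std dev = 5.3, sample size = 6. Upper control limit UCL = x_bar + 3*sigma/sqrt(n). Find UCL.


UCL = 72.7 + 3 * 5.3 / sqrt(6)

79.19


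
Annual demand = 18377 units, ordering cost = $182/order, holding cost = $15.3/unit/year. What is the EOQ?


Formula: EOQ = sqrt(2 * D * S / H)
Numerator: 2 * 18377 * 182 = 6689228
2DS/H = 6689228 / 15.3 = 437204.4
EOQ = sqrt(437204.4) = 661.2 units

661.2 units


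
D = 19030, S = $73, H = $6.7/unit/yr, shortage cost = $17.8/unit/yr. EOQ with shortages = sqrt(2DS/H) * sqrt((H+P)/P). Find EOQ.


Formula: EOQ* = sqrt(2DS/H) * sqrt((H+P)/P)
Base EOQ = sqrt(2*19030*73/6.7) = 643.96 units
Correction = sqrt((6.7+17.8)/17.8) = 1.1732
EOQ* = 643.96 * 1.1732 = 755.5 units

755.5 units


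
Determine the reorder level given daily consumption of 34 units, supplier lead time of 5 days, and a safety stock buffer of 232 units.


Formula: ROP = (Daily Demand * Lead Time) + Safety Stock
Demand during lead time = 34 * 5 = 170 units
ROP = 170 + 232 = 402 units

402 units


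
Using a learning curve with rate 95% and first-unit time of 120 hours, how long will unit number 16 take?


Formula: T_n = T_1 * (learning_rate)^(log2(n)) where learning_rate = rate/100
Doublings = log2(16) = 4
T_n = 120 * 0.95^4
T_n = 120 * 0.8145 = 97.7 hours

97.7 hours


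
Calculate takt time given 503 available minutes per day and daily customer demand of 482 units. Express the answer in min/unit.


Formula: Takt Time = Available Production Time / Customer Demand
Takt = 503 min/day / 482 units/day
Takt = 1.04 min/unit

1.04 min/unit


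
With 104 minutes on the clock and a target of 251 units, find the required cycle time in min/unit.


Formula: CT = Available Time / Number of Units
CT = 104 min / 251 units
CT = 0.41 min/unit

0.41 min/unit


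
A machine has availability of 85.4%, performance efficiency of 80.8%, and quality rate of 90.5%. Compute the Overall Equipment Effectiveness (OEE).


Formula: OEE = Availability * Performance * Quality / 10000
A * P = 85.4% * 80.8% / 100 = 69.0%
OEE = 69.0% * 90.5% / 100 = 62.4%

62.4%


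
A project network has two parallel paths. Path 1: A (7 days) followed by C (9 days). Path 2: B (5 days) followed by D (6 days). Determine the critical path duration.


Path 1 = 7 + 9 = 16 days
Path 2 = 5 + 6 = 11 days
Duration = max(16, 11) = 16 days

16 days


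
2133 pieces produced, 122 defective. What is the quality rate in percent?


Formula: Quality Rate = Good Pieces / Total Pieces * 100
Good pieces = 2133 - 122 = 2011
QR = 2011 / 2133 * 100 = 94.3%

94.3%


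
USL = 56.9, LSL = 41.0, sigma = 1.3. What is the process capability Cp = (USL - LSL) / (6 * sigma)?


Cp = (56.9 - 41.0) / (6 * 1.3)

2.04


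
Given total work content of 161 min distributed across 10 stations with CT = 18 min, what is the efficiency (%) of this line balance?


Formula: Efficiency = Sum of Task Times / (N_stations * CT) * 100
Total station capacity = 10 stations * 18 min = 180 min
Efficiency = 161 / 180 * 100 = 89.4%

89.4%


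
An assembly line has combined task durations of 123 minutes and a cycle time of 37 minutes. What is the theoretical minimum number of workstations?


Formula: N_min = ceil(Sum of Task Times / Cycle Time)
N_min = ceil(123 min / 37 min) = ceil(3.3243)
N_min = 4 stations

4


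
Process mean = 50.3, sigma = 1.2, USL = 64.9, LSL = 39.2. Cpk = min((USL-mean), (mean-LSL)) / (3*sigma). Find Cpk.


Cpu = (64.9 - 50.3) / (3 * 1.2) = 4.06
Cpl = (50.3 - 39.2) / (3 * 1.2) = 3.08
Cpk = min(4.06, 3.08) = 3.08

3.08


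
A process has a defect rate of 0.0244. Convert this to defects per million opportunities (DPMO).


DPMO = defect_rate * 1000000 = 0.0244 * 1000000

24400


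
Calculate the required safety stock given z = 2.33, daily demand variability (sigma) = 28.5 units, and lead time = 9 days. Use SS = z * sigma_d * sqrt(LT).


Formula: SS = z * sigma_d * sqrt(LT)
sqrt(LT) = sqrt(9) = 3.0
SS = 2.33 * 28.5 * 3.0
SS = 199.2 units

199.2 units


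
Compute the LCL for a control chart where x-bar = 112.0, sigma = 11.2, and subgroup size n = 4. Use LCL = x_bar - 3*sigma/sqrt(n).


LCL = 112.0 - 3 * 11.2 / sqrt(4)

95.2


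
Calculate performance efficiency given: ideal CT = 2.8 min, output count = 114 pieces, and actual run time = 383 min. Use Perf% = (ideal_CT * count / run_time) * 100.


Formula: Performance = (Ideal CT * Total Count) / Run Time * 100
Ideal output time = 2.8 * 114 = 319.2 min
Performance = 319.2 / 383 * 100 = 83.3%

83.3%


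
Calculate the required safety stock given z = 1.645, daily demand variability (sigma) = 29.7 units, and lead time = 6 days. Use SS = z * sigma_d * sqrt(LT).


Formula: SS = z * sigma_d * sqrt(LT)
sqrt(LT) = sqrt(6) = 2.4495
SS = 1.645 * 29.7 * 2.4495
SS = 119.7 units

119.7 units


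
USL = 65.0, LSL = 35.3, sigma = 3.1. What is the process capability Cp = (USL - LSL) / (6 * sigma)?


Cp = (65.0 - 35.3) / (6 * 3.1)

1.6


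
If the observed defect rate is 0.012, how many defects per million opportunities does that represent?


DPMO = defect_rate * 1000000 = 0.012 * 1000000

12000


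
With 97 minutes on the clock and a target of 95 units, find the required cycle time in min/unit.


Formula: CT = Available Time / Number of Units
CT = 97 min / 95 units
CT = 1.02 min/unit

1.02 min/unit


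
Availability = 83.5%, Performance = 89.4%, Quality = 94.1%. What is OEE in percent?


Formula: OEE = Availability * Performance * Quality / 10000
A * P = 83.5% * 89.4% / 100 = 74.65%
OEE = 74.65% * 94.1% / 100 = 70.2%

70.2%


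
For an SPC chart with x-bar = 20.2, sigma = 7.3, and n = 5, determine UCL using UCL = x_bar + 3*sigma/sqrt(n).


UCL = 20.2 + 3 * 7.3 / sqrt(5)

29.99


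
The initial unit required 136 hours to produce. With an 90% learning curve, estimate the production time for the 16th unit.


Formula: T_n = T_1 * (learning_rate)^(log2(n)) where learning_rate = rate/100
Doublings = log2(16) = 4
T_n = 136 * 0.9^4
T_n = 136 * 0.6561 = 89.2 hours

89.2 hours


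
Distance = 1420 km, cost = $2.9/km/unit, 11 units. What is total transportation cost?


TC = dist * cost * units = 1420 * 2.9 * 11 = $45298.00

$45298.00


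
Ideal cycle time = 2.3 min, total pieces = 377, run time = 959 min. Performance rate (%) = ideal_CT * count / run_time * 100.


Formula: Performance = (Ideal CT * Total Count) / Run Time * 100
Ideal output time = 2.3 * 377 = 867.1 min
Performance = 867.1 / 959 * 100 = 90.4%

90.4%


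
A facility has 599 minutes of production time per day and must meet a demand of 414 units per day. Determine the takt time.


Formula: Takt Time = Available Production Time / Customer Demand
Takt = 599 min/day / 414 units/day
Takt = 1.45 min/unit

1.45 min/unit


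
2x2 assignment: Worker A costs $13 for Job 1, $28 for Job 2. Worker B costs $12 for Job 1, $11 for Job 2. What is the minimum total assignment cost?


Option 1: A->1 + B->2 = $13 + $11 = $24
Option 2: A->2 + B->1 = $28 + $12 = $40
Min cost = min($24, $40) = $24

$24


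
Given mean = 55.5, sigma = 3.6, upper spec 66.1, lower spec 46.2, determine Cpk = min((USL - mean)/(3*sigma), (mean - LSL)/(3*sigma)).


Cpu = (66.1 - 55.5) / (3 * 3.6) = 0.98
Cpl = (55.5 - 46.2) / (3 * 3.6) = 0.86
Cpk = min(0.98, 0.86) = 0.86

0.86


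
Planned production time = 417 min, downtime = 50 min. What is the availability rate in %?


Formula: Availability = (Planned Time - Downtime) / Planned Time * 100
Uptime = 417 - 50 = 367 min
Availability = 367 / 417 * 100 = 88.0%

88.0%


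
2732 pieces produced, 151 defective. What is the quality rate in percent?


Formula: Quality Rate = Good Pieces / Total Pieces * 100
Good pieces = 2732 - 151 = 2581
QR = 2581 / 2732 * 100 = 94.5%

94.5%


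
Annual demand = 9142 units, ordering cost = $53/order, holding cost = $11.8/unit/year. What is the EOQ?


Formula: EOQ = sqrt(2 * D * S / H)
Numerator: 2 * 9142 * 53 = 969052
2DS/H = 969052 / 11.8 = 82123.1
EOQ = sqrt(82123.1) = 286.6 units

286.6 units


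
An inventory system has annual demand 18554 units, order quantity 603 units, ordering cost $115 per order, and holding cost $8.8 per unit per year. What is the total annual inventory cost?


TC = 18554/603 * 115 + 603/2 * 8.8

$6191.69


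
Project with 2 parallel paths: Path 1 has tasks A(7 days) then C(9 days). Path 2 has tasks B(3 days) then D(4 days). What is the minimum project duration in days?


Path 1 = 7 + 9 = 16 days
Path 2 = 3 + 4 = 7 days
Duration = max(16, 7) = 16 days

16 days


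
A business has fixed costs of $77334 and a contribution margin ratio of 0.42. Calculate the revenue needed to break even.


Formula: BER = Fixed Costs / Contribution Margin Ratio
BER = $77334 / 0.42
BER = $184128.57 (to the nearest cent)

$184128.57


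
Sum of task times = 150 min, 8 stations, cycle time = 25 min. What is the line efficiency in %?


Formula: Efficiency = Sum of Task Times / (N_stations * CT) * 100
Total station capacity = 8 stations * 25 min = 200 min
Efficiency = 150 / 200 * 100 = 75.0%

75.0%


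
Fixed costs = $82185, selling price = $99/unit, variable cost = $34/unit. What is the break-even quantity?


Formula: BEQ = Fixed Costs / (Price - Variable Cost)
Contribution margin = $99 - $34 = $65/unit
BEQ = ceil($82185 / $65/unit) = ceil(1264.38) = 1265 units

1265 units


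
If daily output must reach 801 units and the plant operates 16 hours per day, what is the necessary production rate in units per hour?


Formula: Production Rate = Daily Demand / Available Hours
Rate = 801 units/day / 16 hours/day
Rate = 50.1 units/hour

50.1 units/hour


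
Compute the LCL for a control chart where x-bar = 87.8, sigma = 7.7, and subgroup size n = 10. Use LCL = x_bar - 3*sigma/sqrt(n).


LCL = 87.8 - 3 * 7.7 / sqrt(10)

80.5


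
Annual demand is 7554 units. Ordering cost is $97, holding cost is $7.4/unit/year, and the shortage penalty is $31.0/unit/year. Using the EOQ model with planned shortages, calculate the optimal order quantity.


Formula: EOQ* = sqrt(2DS/H) * sqrt((H+P)/P)
Base EOQ = sqrt(2*7554*97/7.4) = 445.01 units
Correction = sqrt((7.4+31.0)/31.0) = 1.11297
EOQ* = 445.01 * 1.11297 = 495.3 units

495.3 units


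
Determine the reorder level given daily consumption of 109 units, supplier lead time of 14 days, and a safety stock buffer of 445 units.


Formula: ROP = (Daily Demand * Lead Time) + Safety Stock
Demand during lead time = 109 * 14 = 1526 units
ROP = 1526 + 445 = 1971 units

1971 units


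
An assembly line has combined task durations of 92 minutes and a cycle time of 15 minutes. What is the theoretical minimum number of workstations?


Formula: N_min = ceil(Sum of Task Times / Cycle Time)
N_min = ceil(92 min / 15 min) = ceil(6.1333)
N_min = 7 stations

7


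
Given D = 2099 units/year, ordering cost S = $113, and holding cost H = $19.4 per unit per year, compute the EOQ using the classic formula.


Formula: EOQ = sqrt(2 * D * S / H)
Numerator: 2 * 2099 * 113 = 474374
2DS/H = 474374 / 19.4 = 24452.3
EOQ = sqrt(24452.3) = 156.4 units

156.4 units


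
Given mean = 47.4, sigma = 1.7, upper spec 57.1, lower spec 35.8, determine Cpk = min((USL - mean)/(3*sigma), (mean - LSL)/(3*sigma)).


Cpu = (57.1 - 47.4) / (3 * 1.7) = 1.9
Cpl = (47.4 - 35.8) / (3 * 1.7) = 2.27
Cpk = min(1.9, 2.27) = 1.9

1.9


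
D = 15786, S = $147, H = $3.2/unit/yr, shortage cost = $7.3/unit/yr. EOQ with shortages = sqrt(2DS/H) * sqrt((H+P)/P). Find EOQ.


Formula: EOQ* = sqrt(2DS/H) * sqrt((H+P)/P)
Base EOQ = sqrt(2*15786*147/3.2) = 1204.3 units
Correction = sqrt((3.2+7.3)/7.3) = 1.19931
EOQ* = 1204.3 * 1.19931 = 1444.3 units

1444.3 units


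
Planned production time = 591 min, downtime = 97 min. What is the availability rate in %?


Formula: Availability = (Planned Time - Downtime) / Planned Time * 100
Uptime = 591 - 97 = 494 min
Availability = 494 / 591 * 100 = 83.6%

83.6%


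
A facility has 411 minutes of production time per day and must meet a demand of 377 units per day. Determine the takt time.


Formula: Takt Time = Available Production Time / Customer Demand
Takt = 411 min/day / 377 units/day
Takt = 1.09 min/unit

1.09 min/unit


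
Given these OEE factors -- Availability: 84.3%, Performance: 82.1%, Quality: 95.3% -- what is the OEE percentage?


Formula: OEE = Availability * Performance * Quality / 10000
A * P = 84.3% * 82.1% / 100 = 69.21%
OEE = 69.21% * 95.3% / 100 = 66.0%

66.0%


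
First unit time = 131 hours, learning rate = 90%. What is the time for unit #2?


Formula: T_n = T_1 * (learning_rate)^(log2(n)) where learning_rate = rate/100
Doublings = log2(2) = 1
T_n = 131 * 0.9^1
T_n = 131 * 0.9 = 117.9 hours

117.9 hours


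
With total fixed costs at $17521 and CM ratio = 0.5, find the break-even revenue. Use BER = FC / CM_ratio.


Formula: BER = Fixed Costs / Contribution Margin Ratio
BER = $17521 / 0.5
BER = $35042.00 (to the nearest cent)

$35042.00


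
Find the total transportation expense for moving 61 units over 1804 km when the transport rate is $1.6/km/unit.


TC = dist * cost * units = 1804 * 1.6 * 61 = $176070.40

$176070.40


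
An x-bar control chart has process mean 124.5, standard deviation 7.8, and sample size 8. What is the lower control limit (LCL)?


LCL = 124.5 - 3 * 7.8 / sqrt(8)

116.23


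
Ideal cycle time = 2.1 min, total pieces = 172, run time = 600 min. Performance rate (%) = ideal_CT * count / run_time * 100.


Formula: Performance = (Ideal CT * Total Count) / Run Time * 100
Ideal output time = 2.1 * 172 = 361.2 min
Performance = 361.2 / 600 * 100 = 60.2%

60.2%


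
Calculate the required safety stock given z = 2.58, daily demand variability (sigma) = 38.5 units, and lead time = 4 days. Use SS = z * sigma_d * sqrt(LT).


Formula: SS = z * sigma_d * sqrt(LT)
sqrt(LT) = sqrt(4) = 2.0
SS = 2.58 * 38.5 * 2.0
SS = 198.7 units

198.7 units


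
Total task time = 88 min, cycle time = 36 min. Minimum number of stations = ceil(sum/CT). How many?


Formula: N_min = ceil(Sum of Task Times / Cycle Time)
N_min = ceil(88 min / 36 min) = ceil(2.4444)
N_min = 3 stations

3


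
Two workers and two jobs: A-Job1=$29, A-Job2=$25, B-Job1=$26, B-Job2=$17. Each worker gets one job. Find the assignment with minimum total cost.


Option 1: A->1 + B->2 = $29 + $17 = $46
Option 2: A->2 + B->1 = $25 + $26 = $51
Min cost = min($46, $51) = $46

$46


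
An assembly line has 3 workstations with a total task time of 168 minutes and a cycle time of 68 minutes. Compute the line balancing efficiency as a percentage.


Formula: Efficiency = Sum of Task Times / (N_stations * CT) * 100
Total station capacity = 3 stations * 68 min = 204 min
Efficiency = 168 / 204 * 100 = 82.4%

82.4%


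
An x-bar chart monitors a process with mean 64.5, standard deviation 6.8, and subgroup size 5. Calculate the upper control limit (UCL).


UCL = 64.5 + 3 * 6.8 / sqrt(5)

73.62


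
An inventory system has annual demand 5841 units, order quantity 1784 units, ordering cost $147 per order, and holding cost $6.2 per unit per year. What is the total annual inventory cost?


TC = 5841/1784 * 147 + 1784/2 * 6.2

$6011.69


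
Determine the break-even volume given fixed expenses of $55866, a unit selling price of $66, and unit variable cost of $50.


Formula: BEQ = Fixed Costs / (Price - Variable Cost)
Contribution margin = $66 - $50 = $16/unit
BEQ = ceil($55866 / $16/unit) = ceil(3491.62) = 3492 units

3492 units


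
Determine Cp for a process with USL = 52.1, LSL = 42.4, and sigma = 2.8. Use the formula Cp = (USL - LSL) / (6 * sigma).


Cp = (52.1 - 42.4) / (6 * 2.8)

0.58


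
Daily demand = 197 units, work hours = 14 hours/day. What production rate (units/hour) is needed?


Formula: Production Rate = Daily Demand / Available Hours
Rate = 197 units/day / 14 hours/day
Rate = 14.1 units/hour

14.1 units/hour


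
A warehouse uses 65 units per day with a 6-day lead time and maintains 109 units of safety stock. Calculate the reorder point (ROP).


Formula: ROP = (Daily Demand * Lead Time) + Safety Stock
Demand during lead time = 65 * 6 = 390 units
ROP = 390 + 109 = 499 units

499 units


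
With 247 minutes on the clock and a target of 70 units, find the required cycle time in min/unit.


Formula: CT = Available Time / Number of Units
CT = 247 min / 70 units
CT = 3.53 min/unit

3.53 min/unit


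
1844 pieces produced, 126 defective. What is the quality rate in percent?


Formula: Quality Rate = Good Pieces / Total Pieces * 100
Good pieces = 1844 - 126 = 1718
QR = 1718 / 1844 * 100 = 93.2%

93.2%


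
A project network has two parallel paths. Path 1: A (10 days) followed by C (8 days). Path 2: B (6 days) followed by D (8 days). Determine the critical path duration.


Path 1 = 10 + 8 = 18 days
Path 2 = 6 + 8 = 14 days
Duration = max(18, 14) = 18 days

18 days


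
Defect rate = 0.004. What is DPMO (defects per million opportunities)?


DPMO = defect_rate * 1000000 = 0.004 * 1000000

4000


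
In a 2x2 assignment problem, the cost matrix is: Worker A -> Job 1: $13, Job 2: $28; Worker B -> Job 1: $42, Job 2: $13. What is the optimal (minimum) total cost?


Option 1: A->1 + B->2 = $13 + $13 = $26
Option 2: A->2 + B->1 = $28 + $42 = $70
Min cost = min($26, $70) = $26

$26


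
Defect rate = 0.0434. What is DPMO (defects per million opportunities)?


DPMO = defect_rate * 1000000 = 0.0434 * 1000000

43400


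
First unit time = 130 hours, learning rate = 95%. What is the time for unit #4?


Formula: T_n = T_1 * (learning_rate)^(log2(n)) where learning_rate = rate/100
Doublings = log2(4) = 2
T_n = 130 * 0.95^2
T_n = 130 * 0.9025 = 117.3 hours

117.3 hours


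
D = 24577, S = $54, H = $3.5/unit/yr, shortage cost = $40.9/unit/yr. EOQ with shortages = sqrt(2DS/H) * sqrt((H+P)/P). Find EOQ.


Formula: EOQ* = sqrt(2DS/H) * sqrt((H+P)/P)
Base EOQ = sqrt(2*24577*54/3.5) = 870.85 units
Correction = sqrt((3.5+40.9)/40.9) = 1.04191
EOQ* = 870.85 * 1.04191 = 907.3 units

907.3 units


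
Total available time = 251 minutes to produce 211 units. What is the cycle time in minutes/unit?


Formula: CT = Available Time / Number of Units
CT = 251 min / 211 units
CT = 1.19 min/unit

1.19 min/unit
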